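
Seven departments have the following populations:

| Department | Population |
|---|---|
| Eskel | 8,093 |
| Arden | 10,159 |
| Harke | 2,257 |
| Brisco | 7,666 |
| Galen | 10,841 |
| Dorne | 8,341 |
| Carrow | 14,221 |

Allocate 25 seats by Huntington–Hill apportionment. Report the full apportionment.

With divisor 2416: modified quotas Eskel 3.350, Arden 4.205, Harke 0.934, Brisco 3.173, Galen 4.487, Dorne 3.452, Carrow 5.886.
Geometric-mean thresholds: Eskel √(3·4)=3.464, Arden √(4·5)=4.472, Harke (min 1), Brisco √(3·4)=3.464, Galen √(4·5)=4.472, Dorne √(3·4)=3.464, Carrow √(5·6)=5.477.
Each quota rounded against its threshold gives Eskel 3, Arden 4, Harke 1, Brisco 3, Galen 5, Dorne 3, Carrow 6 (total 25).

Eskel: 3, Arden: 4, Harke: 1, Brisco: 3, Galen: 5, Dorne: 3, Carrow: 6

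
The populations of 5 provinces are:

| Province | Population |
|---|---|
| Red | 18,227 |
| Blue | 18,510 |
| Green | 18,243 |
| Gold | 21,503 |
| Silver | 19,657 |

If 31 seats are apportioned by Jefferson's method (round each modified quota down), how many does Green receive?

Standard divisor 96140/31 ≈ 3101.29; standard quotas: Red 5.877, Blue 5.968, Green 5.882, Gold 6.934, Silver 6.338.
Rounding down gives 5, 5, 5, 6, 6 = 27 seats, so the divisor must be adjusted.
With modified divisor 2900: modified quotas Red 6.285, Blue 6.383, Green 6.291, Gold 7.415, Silver 6.778.
Rounding down: Red 6, Blue 6, Green 6, Gold 7, Silver 6 (total 31).
Green receives 6.

6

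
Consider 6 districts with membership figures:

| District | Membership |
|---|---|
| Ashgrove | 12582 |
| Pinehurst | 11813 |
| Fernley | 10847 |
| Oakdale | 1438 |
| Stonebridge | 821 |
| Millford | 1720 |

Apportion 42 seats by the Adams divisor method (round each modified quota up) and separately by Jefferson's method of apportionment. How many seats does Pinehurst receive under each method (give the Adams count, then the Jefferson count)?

Adams: Ashgrove 13, Pinehurst 12, Fernley 12, Oakdale 2, Stonebridge 1, Millford 2.
Jefferson: Ashgrove 14, Pinehurst 13, Fernley 12, Oakdale 1, Stonebridge 0, Millford 2.
Pinehurst gets 12 under Adams and 13 under Jefferson.

12 and 13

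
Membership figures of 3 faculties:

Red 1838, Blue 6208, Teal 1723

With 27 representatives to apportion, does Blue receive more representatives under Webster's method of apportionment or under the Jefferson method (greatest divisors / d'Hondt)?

Webster: Red 5, Blue 17, Teal 5.
Jefferson: Red 5, Blue 18, Teal 4.
Blue gets 17 under Webster and 18 under Jefferson.

Jefferson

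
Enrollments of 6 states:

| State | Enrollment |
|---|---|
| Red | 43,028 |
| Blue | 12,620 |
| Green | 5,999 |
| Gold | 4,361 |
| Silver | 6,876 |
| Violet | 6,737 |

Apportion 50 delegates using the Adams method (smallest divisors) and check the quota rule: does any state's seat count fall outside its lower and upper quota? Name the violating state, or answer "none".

Standard quotas: Red 27.021, Blue 7.925, Green 3.767, Gold 2.739, Silver 4.318, Violet 4.231.
Adams allocation: Red 26, Blue 8, Green 4, Gold 3, Silver 5, Violet 4.
Red has quota 27.021 (lower 27, upper 28) but receives 26 — outside the quota interval.

Red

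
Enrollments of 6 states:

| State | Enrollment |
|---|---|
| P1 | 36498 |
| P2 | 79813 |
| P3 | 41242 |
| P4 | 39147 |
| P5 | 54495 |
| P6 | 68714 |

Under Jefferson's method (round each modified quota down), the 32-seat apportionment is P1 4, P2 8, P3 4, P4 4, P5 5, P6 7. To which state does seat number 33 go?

Priority for the next seat is population ÷ (current seats + 1).
Priorities: P1 7299.600, P2 8868.111, P3 8248.400, P4 7829.400, P5 9082.500, P6 8589.250.
Highest priority: P5.

P5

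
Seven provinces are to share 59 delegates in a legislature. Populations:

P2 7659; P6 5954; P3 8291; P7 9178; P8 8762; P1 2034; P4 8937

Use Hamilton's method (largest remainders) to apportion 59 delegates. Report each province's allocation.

P2=9, P6=7, P3=10, P7=11, P8=10, P1=2, P4=10

Total 50815; standard divisor 50815/59 ≈ 861.271.
Standard quotas: P2 8.8927, P6 6.9130, P3 9.6265, P7 10.6563, P8 10.1733, P1 2.3616, P4 10.3765.
Lower quotas: P2 8, P6 6, P3 9, P7 10, P8 10, P1 2, P4 10 (sum 55, leaving 4 seats).
Remainders in descending order: P6 0.9130, P2 0.8927, P7 0.6563, P3 0.6265, P4 0.3765, P1 0.3616, P8 0.1733.
Largest remainders: P6, P2, P7, P3 receive the extra seats.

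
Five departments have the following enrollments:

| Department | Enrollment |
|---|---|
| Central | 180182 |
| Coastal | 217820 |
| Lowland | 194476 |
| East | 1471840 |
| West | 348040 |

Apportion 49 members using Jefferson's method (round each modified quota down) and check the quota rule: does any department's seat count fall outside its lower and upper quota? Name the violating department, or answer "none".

East

Standard quotas: Central 3.660, Coastal 4.424, Lowland 3.950, East 29.896, West 7.069.
Jefferson allocation: Central 3, Coastal 4, Lowland 4, East 31, West 7.
East has quota 29.896 (lower 29, upper 30) but receives 31 — outside the quota interval.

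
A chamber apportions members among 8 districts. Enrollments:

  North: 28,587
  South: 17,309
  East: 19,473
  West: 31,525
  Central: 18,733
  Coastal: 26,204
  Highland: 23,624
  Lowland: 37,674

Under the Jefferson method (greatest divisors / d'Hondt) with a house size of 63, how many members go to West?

10

Standard divisor 203129/63 ≈ 3224.27; standard quotas: North 8.866, South 5.368, East 6.040, West 9.777, Central 5.810, Coastal 8.127, Highland 7.327, Lowland 11.685.
Rounding down gives 8, 5, 6, 9, 5, 8, 7, 11 = 59 seats, so the divisor must be adjusted.
With modified divisor 3000: modified quotas North 9.529, South 5.770, East 6.491, West 10.508, Central 6.244, Coastal 8.735, Highland 7.875, Lowland 12.558.
Rounding down: North 9, South 5, East 6, West 10, Central 6, Coastal 8, Highland 7, Lowland 12 (total 63).
West receives 10.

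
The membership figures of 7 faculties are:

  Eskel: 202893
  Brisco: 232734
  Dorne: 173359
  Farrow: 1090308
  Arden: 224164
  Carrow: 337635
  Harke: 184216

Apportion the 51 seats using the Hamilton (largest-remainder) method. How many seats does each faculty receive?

Total 2445309; standard divisor 2445309/51 ≈ 47947.235.
Standard quotas: Eskel 4.2316, Brisco 4.8540, Dorne 3.6156, Farrow 22.7397, Arden 4.6752, Carrow 7.0418, Harke 3.8421.
Lower quotas: Eskel 4, Brisco 4, Dorne 3, Farrow 22, Arden 4, Carrow 7, Harke 3 (sum 47, leaving 4 seats).
Remainders in descending order: Brisco 0.8540, Harke 0.8421, Farrow 0.7397, Arden 0.6752, Dorne 0.6156, Eskel 0.2316, Carrow 0.0418.
Largest remainders: Brisco, Harke, Farrow, Arden receive the extra seats.

Eskel 4, Brisco 5, Dorne 3, Farrow 23, Arden 5, Carrow 7, Harke 4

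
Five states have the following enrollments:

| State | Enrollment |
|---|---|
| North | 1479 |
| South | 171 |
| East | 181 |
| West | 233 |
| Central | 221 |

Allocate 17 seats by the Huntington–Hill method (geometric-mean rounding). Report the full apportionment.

North=11; South=1; East=1; West=2; Central=2

With divisor 135: modified quotas North 10.956, South 1.267, East 1.341, West 1.726, Central 1.637.
Geometric-mean thresholds: North √(10·11)=10.488, South √(1·2)=1.414, East √(1·2)=1.414, West √(1·2)=1.414, Central √(1·2)=1.414.
Each quota rounded against its threshold gives North 11, South 1, East 1, West 2, Central 2 (total 17).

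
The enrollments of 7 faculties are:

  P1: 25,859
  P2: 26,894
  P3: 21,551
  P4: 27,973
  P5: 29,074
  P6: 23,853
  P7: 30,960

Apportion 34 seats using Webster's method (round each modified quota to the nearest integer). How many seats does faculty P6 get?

Standard divisor 186164/34 ≈ 5475.412; standard quotas: P1 4.723, P2 4.912, P3 3.936, P4 5.109, P5 5.310, P6 4.356, P7 5.654.
Rounding to the nearest integer gives P1 5, P2 5, P3 4, P4 5, P5 5, P6 4, P7 6 — total 34, matching the house size, so no adjustment is needed.
P6 receives 4.

4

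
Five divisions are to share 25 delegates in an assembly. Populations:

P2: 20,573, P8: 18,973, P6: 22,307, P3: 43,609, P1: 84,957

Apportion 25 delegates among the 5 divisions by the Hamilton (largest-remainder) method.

P2 3, P8 2, P6 3, P3 6, P1 11

Total 190419; standard divisor 190419/25 ≈ 7616.76.
Standard quotas: P2 2.7010, P8 2.4910, P6 2.9287, P3 5.7254, P1 11.1540.
Lower quotas: P2 2, P8 2, P6 2, P3 5, P1 11 (sum 22, leaving 3 seats).
Remainders in descending order: P6 0.9287, P3 0.7254, P2 0.7010, P8 0.4910, P1 0.1540.
Largest remainders: P6, P3, P2 receive the extra seats.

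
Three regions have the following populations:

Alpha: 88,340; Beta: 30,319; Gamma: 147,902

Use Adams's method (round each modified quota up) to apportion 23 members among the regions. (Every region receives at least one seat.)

Alpha 8, Beta 3, Gamma 12

Standard divisor 266561/23 ≈ 11589.609; standard quotas: Alpha 7.622, Beta 2.616, Gamma 12.762.
Rounding up gives 8, 3, 13 = 24 seats, so the divisor must be adjusted.
With modified divisor 12500: modified quotas Alpha 7.067, Beta 2.426, Gamma 11.832.
Rounding up: Alpha 8, Beta 3, Gamma 12 (total 23).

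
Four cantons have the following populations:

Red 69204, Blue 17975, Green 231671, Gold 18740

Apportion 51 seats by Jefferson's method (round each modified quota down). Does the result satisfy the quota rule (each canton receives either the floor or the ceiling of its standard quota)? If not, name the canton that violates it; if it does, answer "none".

Green

Standard quotas: Red 10.455, Blue 2.715, Green 34.999, Gold 2.831.
Jefferson allocation: Red 11, Blue 2, Green 36, Gold 2.
Green has quota 34.999 (lower 34, upper 35) but receives 36 — outside the quota interval.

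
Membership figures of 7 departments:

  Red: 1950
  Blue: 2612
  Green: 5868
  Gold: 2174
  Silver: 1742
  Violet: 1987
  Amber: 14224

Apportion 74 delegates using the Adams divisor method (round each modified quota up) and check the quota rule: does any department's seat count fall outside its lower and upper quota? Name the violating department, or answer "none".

Amber

Standard quotas: Red 4.722, Blue 6.325, Green 14.211, Gold 5.265, Silver 4.219, Violet 4.812, Amber 34.446.
Adams allocation: Red 5, Blue 7, Green 14, Gold 5, Silver 5, Violet 5, Amber 33.
Amber has quota 34.446 (lower 34, upper 35) but receives 33 — outside the quota interval.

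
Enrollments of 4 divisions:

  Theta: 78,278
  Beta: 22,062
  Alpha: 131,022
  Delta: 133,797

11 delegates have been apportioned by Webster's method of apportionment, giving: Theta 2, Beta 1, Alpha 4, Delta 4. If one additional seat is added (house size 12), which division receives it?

Theta

Priority for the next seat is population ÷ (current seats + 0.5).
Priorities: Theta 31311.200, Beta 14708.000, Alpha 29116.000, Delta 29732.667.
Highest priority: Theta.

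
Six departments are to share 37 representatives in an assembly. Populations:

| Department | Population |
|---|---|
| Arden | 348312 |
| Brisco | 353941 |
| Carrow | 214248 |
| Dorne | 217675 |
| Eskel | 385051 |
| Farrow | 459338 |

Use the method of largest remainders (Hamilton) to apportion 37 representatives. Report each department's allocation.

Arden=6, Brisco=7, Carrow=4, Dorne=4, Eskel=7, Farrow=9

The standard divisor is 1978565/37 ≈ 53474.73.
Standard quotas: Arden 6.5136, Brisco 6.6188, Carrow 4.0065, Dorne 4.0706, Eskel 7.2006, Farrow 8.5898.
Lower quotas: Arden 6, Brisco 6, Carrow 4, Dorne 4, Eskel 7, Farrow 8 (sum 35, leaving 2 seats).
Remainders in descending order: Brisco 0.6188, Farrow 0.5898, Arden 0.5136, Eskel 0.2006, Dorne 0.0706, Carrow 0.0065.
Largest remainders: Brisco, Farrow receive the extra seats.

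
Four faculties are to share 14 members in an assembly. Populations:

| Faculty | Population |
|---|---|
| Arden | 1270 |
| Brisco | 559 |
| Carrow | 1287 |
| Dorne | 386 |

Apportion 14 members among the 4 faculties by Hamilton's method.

Arden 5; Brisco 2; Carrow 5; Dorne 2

Standard divisor: 3502 ÷ 14 ≈ 250.143.
Standard quotas: Arden 5.077, Brisco 2.235, Carrow 5.145, Dorne 1.543.
Lower quotas: Arden 5, Brisco 2, Carrow 5, Dorne 1 (sum 13, leaving 1 seat).
Remainders in descending order: Dorne 0.543, Brisco 0.235, Carrow 0.145, Arden 0.077.
The surplus seat goes to Dorne.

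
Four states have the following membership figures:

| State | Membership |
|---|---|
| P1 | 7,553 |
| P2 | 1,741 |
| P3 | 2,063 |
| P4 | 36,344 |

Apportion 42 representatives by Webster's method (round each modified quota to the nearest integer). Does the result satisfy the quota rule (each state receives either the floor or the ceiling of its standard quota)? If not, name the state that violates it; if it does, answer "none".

P4

Standard quotas: P1 6.650, P2 1.533, P3 1.816, P4 32.000.
Webster allocation: P1 7, P2 2, P3 2, P4 31.
P4 has quota 32.000 (lower 32, upper 33) but receives 31 — outside the quota interval.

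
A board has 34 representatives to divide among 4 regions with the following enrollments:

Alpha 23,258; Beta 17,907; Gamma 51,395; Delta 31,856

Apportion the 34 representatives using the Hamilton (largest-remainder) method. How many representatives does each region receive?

Standard divisor: 124416 ÷ 34 ≈ 3659.294.
Standard quotas: Alpha 6.3559, Beta 4.8936, Gamma 14.0451, Delta 8.7055.
Lower quotas: Alpha 6, Beta 4, Gamma 14, Delta 8 (sum 32, leaving 2 seats).
Remainders in descending order: Beta 0.8936, Delta 0.7055, Alpha 0.3559, Gamma 0.0451.
The surplus seats go to Beta, Delta.

Alpha=6; Beta=5; Gamma=14; Delta=9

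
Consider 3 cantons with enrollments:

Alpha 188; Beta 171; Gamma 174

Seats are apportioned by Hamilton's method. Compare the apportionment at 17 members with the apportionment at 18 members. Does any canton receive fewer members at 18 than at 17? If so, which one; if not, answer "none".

none

At 17 seats: Alpha 6, Beta 5, Gamma 6.
At 18 seats: Alpha 6, Beta 6, Gamma 6.
No canton's allocation decreased.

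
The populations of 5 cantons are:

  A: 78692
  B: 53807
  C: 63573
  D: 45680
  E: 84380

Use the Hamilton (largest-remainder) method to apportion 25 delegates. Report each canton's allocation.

Standard divisor: 326132 ÷ 25 ≈ 13045.28.
Standard quotas: A 6.0322, B 4.1246, C 4.8733, D 3.5016, E 6.4682.
Lower quotas: A 6, B 4, C 4, D 3, E 6 (sum 23, leaving 2 seats).
Remainders in descending order: C 0.8733, D 0.5016, E 0.4682, B 0.1246, A 0.0322.
Largest remainders: C, D receive the extra seats.

A 6, B 4, C 5, D 4, E 6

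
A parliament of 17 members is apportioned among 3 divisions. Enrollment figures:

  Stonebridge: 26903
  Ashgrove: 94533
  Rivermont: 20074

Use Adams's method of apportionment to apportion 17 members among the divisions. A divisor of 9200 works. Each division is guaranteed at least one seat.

Stonebridge: 3; Ashgrove: 11; Rivermont: 3

With modified divisor 9200: modified quotas Stonebridge 2.924, Ashgrove 10.275, Rivermont 2.182.
Rounding up: Stonebridge 3, Ashgrove 11, Rivermont 3 (total 17).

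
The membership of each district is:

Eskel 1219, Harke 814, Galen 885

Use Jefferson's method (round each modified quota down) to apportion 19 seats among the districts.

Eskel=8, Harke=5, Galen=6

Standard divisor 2918/19 ≈ 153.579; standard quotas: Eskel 7.937, Harke 5.300, Galen 5.763.
Rounding down gives 7, 5, 5 = 17 seats, so the divisor must be adjusted.
With modified divisor 140: modified quotas Eskel 8.707, Harke 5.814, Galen 6.321.
Rounding down: Eskel 8, Harke 5, Galen 6 (total 19).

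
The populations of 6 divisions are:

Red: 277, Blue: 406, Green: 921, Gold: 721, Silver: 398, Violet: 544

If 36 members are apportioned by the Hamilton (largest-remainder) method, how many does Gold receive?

8

The standard divisor is 3267/36 ≈ 90.75.
Standard quotas: Red 3.052, Blue 4.474, Green 10.149, Gold 7.945, Silver 4.386, Violet 5.994.
Lower quotas: Red 3, Blue 4, Green 10, Gold 7, Silver 4, Violet 5 (sum 33, leaving 3 seats).
Remainders in descending order: Violet 0.994, Gold 0.945, Blue 0.474, Silver 0.386, Green 0.149, Red 0.052.
The surplus seats go to Violet, Gold, Blue.
Gold receives 8.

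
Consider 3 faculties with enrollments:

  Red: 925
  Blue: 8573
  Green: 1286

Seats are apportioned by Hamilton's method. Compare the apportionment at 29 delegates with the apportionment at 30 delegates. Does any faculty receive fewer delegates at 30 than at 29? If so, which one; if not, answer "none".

Red

At 29 seats: Red 3, Blue 23, Green 3.
At 30 seats: Red 2, Blue 24, Green 4.
Red drops from 3 to 2.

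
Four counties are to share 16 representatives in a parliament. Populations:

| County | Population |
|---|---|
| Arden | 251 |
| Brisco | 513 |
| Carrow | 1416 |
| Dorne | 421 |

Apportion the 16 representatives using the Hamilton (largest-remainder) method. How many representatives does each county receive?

Arden 1, Brisco 3, Carrow 9, Dorne 3

Standard divisor: 2601 ÷ 16 ≈ 162.562.
Standard quotas: Arden 1.544, Brisco 3.156, Carrow 8.710, Dorne 2.590.
Lower quotas: Arden 1, Brisco 3, Carrow 8, Dorne 2 (sum 14, leaving 2 seats).
Remainders in descending order: Carrow 0.710, Dorne 0.590, Arden 0.544, Brisco 0.156.
The surplus seats go to Carrow, Dorne.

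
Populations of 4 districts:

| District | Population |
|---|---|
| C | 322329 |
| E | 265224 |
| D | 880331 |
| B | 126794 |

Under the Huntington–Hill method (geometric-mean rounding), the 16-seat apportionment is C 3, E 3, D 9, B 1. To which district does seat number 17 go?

C

Priority for the next seat is population ÷ (√(s·(s+1))).
Priorities: C 93048.367, E 76563.574, D 92795.035, B 89656.897.
Highest priority: C.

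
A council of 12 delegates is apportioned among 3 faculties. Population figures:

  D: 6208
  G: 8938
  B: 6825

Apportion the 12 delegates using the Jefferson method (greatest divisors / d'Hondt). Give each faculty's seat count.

D: 3; G: 5; B: 4

Standard divisor 21971/12 ≈ 1830.917; standard quotas: D 3.391, G 4.882, B 3.728.
Rounding down gives 3, 4, 3 = 10 seats, so the divisor must be adjusted.
With modified divisor 1600: modified quotas D 3.880, G 5.586, B 4.266.
Rounding down: D 3, G 5, B 4 (total 12).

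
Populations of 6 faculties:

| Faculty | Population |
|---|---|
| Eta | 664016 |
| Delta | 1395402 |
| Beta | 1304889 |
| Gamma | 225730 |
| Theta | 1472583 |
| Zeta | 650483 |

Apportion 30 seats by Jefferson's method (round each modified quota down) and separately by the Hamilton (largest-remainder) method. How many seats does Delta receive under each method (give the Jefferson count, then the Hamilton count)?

8 and 7

Jefferson: Eta 3, Delta 8, Beta 7, Gamma 1, Theta 8, Zeta 3.
Hamilton: Eta 4, Delta 7, Beta 7, Gamma 1, Theta 8, Zeta 3.
Delta gets 8 under Jefferson and 7 under Hamilton.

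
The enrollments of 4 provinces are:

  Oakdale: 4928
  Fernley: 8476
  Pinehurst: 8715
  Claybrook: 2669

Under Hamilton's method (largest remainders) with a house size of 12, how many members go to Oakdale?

Total 24788; standard divisor 24788/12 ≈ 2065.667.
Standard quotas: Oakdale 2.3857, Fernley 4.1033, Pinehurst 4.2190, Claybrook 1.2921.
Lower quotas: Oakdale 2, Fernley 4, Pinehurst 4, Claybrook 1 (sum 11, leaving 1 seat).
Remainders in descending order: Oakdale 0.3857, Claybrook 0.2921, Pinehurst 0.2190, Fernley 0.1033.
Largest remainder: Oakdale receives the extra seat.
Oakdale receives 3.

3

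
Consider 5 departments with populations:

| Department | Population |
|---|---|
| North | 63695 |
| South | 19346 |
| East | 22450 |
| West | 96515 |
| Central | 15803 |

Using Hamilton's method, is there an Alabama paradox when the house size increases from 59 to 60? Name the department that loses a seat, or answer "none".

Central

At 59 seats: North 17, South 5, East 6, West 26, Central 5.
At 60 seats: North 18, South 5, East 6, West 27, Central 4.
Central drops from 5 to 4.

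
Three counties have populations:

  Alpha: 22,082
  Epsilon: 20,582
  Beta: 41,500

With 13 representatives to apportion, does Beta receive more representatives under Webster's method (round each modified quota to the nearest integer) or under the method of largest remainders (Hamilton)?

Webster: Alpha 3, Epsilon 3, Beta 7.
Hamilton: Alpha 4, Epsilon 3, Beta 6.
Beta gets 7 under Webster and 6 under Hamilton.

Webster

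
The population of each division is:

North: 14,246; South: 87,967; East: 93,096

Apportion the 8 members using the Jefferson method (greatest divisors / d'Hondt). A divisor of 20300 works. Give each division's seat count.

With modified divisor 20300: modified quotas North 0.702, South 4.333, East 4.586.
Rounding down: North 0, South 4, East 4 (total 8).

North 0, South 4, East 4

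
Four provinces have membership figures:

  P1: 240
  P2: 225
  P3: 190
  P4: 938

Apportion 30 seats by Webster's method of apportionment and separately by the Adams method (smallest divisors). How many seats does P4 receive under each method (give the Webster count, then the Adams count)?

Webster: P1 4, P2 4, P3 4, P4 18.
Adams: P1 5, P2 4, P3 4, P4 17.
P4 gets 18 under Webster and 17 under Adams.

18 and 17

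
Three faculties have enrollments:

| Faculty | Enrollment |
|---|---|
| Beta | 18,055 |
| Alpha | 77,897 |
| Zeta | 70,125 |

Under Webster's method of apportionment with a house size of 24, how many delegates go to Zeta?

10

Standard divisor 166077/24 ≈ 6919.875; standard quotas: Beta 2.609, Alpha 11.257, Zeta 10.134.
Rounding to the nearest integer gives Beta 3, Alpha 11, Zeta 10 — total 24, matching the house size, so no adjustment is needed.
Zeta receives 10.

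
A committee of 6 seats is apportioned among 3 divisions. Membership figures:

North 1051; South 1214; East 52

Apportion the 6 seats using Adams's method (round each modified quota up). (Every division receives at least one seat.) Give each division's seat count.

Standard divisor 2317/6 ≈ 386.167; standard quotas: North 2.722, South 3.144, East 0.135.
Rounding up gives 3, 4, 1 = 8 seats, so the divisor must be adjusted.
With modified divisor 600: modified quotas North 1.752, South 2.023, East 0.087.
Rounding up: North 2, South 3, East 1 (total 6).

North: 2, South: 3, East: 1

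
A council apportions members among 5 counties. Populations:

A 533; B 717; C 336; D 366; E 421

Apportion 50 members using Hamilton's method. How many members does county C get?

The standard divisor is 2373/50 ≈ 47.46.
Standard quotas: A 11.231, B 15.107, C 7.080, D 7.712, E 8.871.
Lower quotas: A 11, B 15, C 7, D 7, E 8 (sum 48, leaving 2 seats).
Remainders in descending order: E 0.871, D 0.712, A 0.231, B 0.107, C 0.080.
Largest remainders: E, D receive the extra seats.
C receives 7.

7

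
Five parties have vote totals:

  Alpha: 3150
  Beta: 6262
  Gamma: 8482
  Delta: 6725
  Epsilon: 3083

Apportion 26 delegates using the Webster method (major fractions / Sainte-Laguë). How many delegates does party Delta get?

Standard divisor 27702/26 ≈ 1065.462; standard quotas: Alpha 2.956, Beta 5.877, Gamma 7.961, Delta 6.312, Epsilon 2.894.
Rounding to the nearest integer gives Alpha 3, Beta 6, Gamma 8, Delta 6, Epsilon 3 — total 26, matching the house size, so no adjustment is needed.
Delta receives 6.

6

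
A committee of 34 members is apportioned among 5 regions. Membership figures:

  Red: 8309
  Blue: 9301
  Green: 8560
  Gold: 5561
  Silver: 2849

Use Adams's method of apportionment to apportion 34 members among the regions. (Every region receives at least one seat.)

Red 8, Blue 9, Green 8, Gold 6, Silver 3

Standard divisor 34580/34 ≈ 1017.059; standard quotas: Red 8.170, Blue 9.145, Green 8.416, Gold 5.468, Silver 2.801.
Rounding up gives 9, 10, 9, 6, 3 = 37 seats, so the divisor must be adjusted.
With modified divisor 1100: modified quotas Red 7.554, Blue 8.455, Green 7.782, Gold 5.055, Silver 2.590.
Rounding up: Red 8, Blue 9, Green 8, Gold 6, Silver 3 (total 34).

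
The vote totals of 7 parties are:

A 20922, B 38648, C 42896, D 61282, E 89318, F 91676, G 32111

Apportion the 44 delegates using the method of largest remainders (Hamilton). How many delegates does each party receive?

Total 376853; standard divisor 376853/44 ≈ 8564.841.
Standard quotas: A 2.4428, B 4.5124, C 5.0084, D 7.1551, E 10.4284, F 10.7038, G 3.7492.
Lower quotas: A 2, B 4, C 5, D 7, E 10, F 10, G 3 (sum 41, leaving 3 seats).
Remainders in descending order: G 0.7492, F 0.7038, B 0.5124, A 0.4428, E 0.4284, D 0.1551, C 0.0084.
The surplus seats go to G, F, B.

A 2; B 5; C 5; D 7; E 10; F 11; G 4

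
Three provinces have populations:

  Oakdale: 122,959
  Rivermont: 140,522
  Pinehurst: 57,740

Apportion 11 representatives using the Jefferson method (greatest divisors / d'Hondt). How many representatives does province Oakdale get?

Standard divisor 321221/11 ≈ 29201.909; standard quotas: Oakdale 4.211, Rivermont 4.812, Pinehurst 1.977.
Rounding down gives 4, 4, 1 = 9 seats, so the divisor must be adjusted.
With modified divisor 26300: modified quotas Oakdale 4.675, Rivermont 5.343, Pinehurst 2.195.
Rounding down: Oakdale 4, Rivermont 5, Pinehurst 2 (total 11).
Oakdale receives 4.

4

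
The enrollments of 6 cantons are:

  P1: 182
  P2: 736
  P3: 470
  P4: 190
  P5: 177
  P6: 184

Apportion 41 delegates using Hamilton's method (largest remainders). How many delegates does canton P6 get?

4

Total 1939; standard divisor 1939/41 ≈ 47.293.
Standard quotas: P1 3.848, P2 15.563, P3 9.938, P4 4.018, P5 3.743, P6 3.891.
Lower quotas: P1 3, P2 15, P3 9, P4 4, P5 3, P6 3 (sum 37, leaving 4 seats).
Remainders in descending order: P3 0.938, P6 0.891, P1 0.848, P5 0.743, P2 0.563, P4 0.018.
Largest remainders: P3, P6, P1, P5 receive the extra seats.
P6 receives 4.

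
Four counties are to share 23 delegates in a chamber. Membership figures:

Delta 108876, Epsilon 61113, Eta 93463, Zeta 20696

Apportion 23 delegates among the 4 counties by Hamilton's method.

Standard divisor: 284148 ÷ 23 ≈ 12354.261.
Standard quotas: Delta 8.8128, Epsilon 4.9467, Eta 7.5652, Zeta 1.6752.
Lower quotas: Delta 8, Epsilon 4, Eta 7, Zeta 1 (sum 20, leaving 3 seats).
Remainders in descending order: Epsilon 0.9467, Delta 0.8128, Zeta 0.6752, Eta 0.5652.
The surplus seats go to Epsilon, Delta, Zeta.

Delta 9; Epsilon 5; Eta 7; Zeta 2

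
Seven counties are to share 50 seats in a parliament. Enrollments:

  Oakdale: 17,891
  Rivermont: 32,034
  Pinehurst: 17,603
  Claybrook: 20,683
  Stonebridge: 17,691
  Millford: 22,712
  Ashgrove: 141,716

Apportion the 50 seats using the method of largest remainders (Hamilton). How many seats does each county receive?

Oakdale=4, Rivermont=6, Pinehurst=3, Claybrook=4, Stonebridge=3, Millford=4, Ashgrove=26

The standard divisor is 270330/50 ≈ 5406.6.
Standard quotas: Oakdale 3.3091, Rivermont 5.9250, Pinehurst 3.2558, Claybrook 3.8255, Stonebridge 3.2721, Millford 4.2008, Ashgrove 26.2117.
Lower quotas: Oakdale 3, Rivermont 5, Pinehurst 3, Claybrook 3, Stonebridge 3, Millford 4, Ashgrove 26 (sum 47, leaving 3 seats).
Remainders in descending order: Rivermont 0.9250, Claybrook 0.8255, Oakdale 0.3091, Stonebridge 0.2721, Pinehurst 0.2558, Ashgrove 0.2117, Millford 0.2008.
The surplus seats go to Rivermont, Claybrook, Oakdale.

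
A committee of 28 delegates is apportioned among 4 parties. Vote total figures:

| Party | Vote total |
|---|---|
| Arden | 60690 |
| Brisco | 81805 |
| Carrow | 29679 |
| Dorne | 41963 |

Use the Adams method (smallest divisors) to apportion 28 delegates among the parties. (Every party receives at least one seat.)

Arden: 8; Brisco: 10; Carrow: 4; Dorne: 6

Standard divisor 214137/28 ≈ 7647.75; standard quotas: Arden 7.936, Brisco 10.697, Carrow 3.881, Dorne 5.487.
Rounding up gives 8, 11, 4, 6 = 29 seats, so the divisor must be adjusted.
With modified divisor 8300: modified quotas Arden 7.312, Brisco 9.856, Carrow 3.576, Dorne 5.056.
Rounding up: Arden 8, Brisco 10, Carrow 4, Dorne 6 (total 28).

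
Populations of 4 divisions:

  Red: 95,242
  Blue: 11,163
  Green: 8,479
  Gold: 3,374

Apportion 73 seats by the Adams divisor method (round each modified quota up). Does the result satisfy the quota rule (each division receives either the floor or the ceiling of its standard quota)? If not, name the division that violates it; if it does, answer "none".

Standard quotas: Red 58.792, Blue 6.891, Green 5.234, Gold 2.083.
Adams allocation: Red 57, Blue 7, Green 6, Gold 3.
Red has quota 58.792 (lower 58, upper 59) but receives 57 — outside the quota interval.

Red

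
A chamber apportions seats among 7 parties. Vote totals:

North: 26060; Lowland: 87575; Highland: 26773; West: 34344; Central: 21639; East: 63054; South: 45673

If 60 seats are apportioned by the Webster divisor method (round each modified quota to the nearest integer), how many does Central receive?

Standard divisor 305118/60 ≈ 5085.3; standard quotas: North 5.125, Lowland 17.221, Highland 5.265, West 6.754, Central 4.255, East 12.399, South 8.981.
Rounding to the nearest integer gives 5, 17, 5, 7, 4, 12, 9 = 59 seats, so the divisor must be adjusted.
With modified divisor 5020: modified quotas North 5.191, Lowland 17.445, Highland 5.333, West 6.841, Central 4.311, East 12.561, South 9.098.
Rounding to the nearest integer: North 5, Lowland 17, Highland 5, West 7, Central 4, East 13, South 9 (total 60).
Central receives 4.

4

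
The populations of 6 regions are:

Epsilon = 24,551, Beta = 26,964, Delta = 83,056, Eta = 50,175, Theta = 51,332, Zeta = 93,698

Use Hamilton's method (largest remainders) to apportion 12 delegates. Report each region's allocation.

Total 329776; standard divisor 329776/12 ≈ 27481.333.
Standard quotas: Epsilon 0.8934, Beta 0.9812, Delta 3.0223, Eta 1.8258, Theta 1.8679, Zeta 3.4095.
Lower quotas: Epsilon 0, Beta 0, Delta 3, Eta 1, Theta 1, Zeta 3 (sum 8, leaving 4 seats).
Remainders in descending order: Beta 0.9812, Epsilon 0.8934, Theta 0.8679, Eta 0.8258, Zeta 0.4095, Delta 0.0223.
Largest remainders: Beta, Epsilon, Theta, Eta receive the extra seats.

Epsilon=1; Beta=1; Delta=3; Eta=2; Theta=2; Zeta=3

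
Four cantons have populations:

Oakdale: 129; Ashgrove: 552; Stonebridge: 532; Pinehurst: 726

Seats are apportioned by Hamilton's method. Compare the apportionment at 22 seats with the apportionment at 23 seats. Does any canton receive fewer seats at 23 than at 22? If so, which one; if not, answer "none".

Oakdale

At 22 seats: Oakdale 2, Ashgrove 6, Stonebridge 6, Pinehurst 8.
At 23 seats: Oakdale 1, Ashgrove 7, Stonebridge 6, Pinehurst 9.
Oakdale drops from 2 to 1.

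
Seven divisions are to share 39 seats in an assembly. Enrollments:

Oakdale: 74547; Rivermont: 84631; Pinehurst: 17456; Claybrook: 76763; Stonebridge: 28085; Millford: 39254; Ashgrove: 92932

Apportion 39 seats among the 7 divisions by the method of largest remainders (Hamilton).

Oakdale 7, Rivermont 8, Pinehurst 1, Claybrook 7, Stonebridge 3, Millford 4, Ashgrove 9

Total 413668; standard divisor 413668/39 ≈ 10606.872.
Standard quotas: Oakdale 7.0282, Rivermont 7.9789, Pinehurst 1.6457, Claybrook 7.2371, Stonebridge 2.6478, Millford 3.7008, Ashgrove 8.7615.
Lower quotas: Oakdale 7, Rivermont 7, Pinehurst 1, Claybrook 7, Stonebridge 2, Millford 3, Ashgrove 8 (sum 35, leaving 4 seats).
Remainders in descending order: Rivermont 0.9789, Ashgrove 0.7615, Millford 0.7008, Stonebridge 0.6478, Pinehurst 0.6457, Claybrook 0.2371, Oakdale 0.0282.
The surplus seats go to Rivermont, Ashgrove, Millford, Stonebridge.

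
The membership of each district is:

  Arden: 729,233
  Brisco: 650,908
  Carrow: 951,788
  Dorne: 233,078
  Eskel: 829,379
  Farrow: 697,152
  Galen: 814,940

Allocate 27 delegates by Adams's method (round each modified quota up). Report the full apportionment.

Arden 4, Brisco 4, Carrow 5, Dorne 2, Eskel 4, Farrow 4, Galen 4

Standard divisor 4906478/27 ≈ 181721.407; standard quotas: Arden 4.013, Brisco 3.582, Carrow 5.238, Dorne 1.283, Eskel 4.564, Farrow 3.836, Galen 4.485.
Rounding up gives 5, 4, 6, 2, 5, 4, 5 = 31 seats, so the divisor must be adjusted.
With modified divisor 212200: modified quotas Arden 3.437, Brisco 3.067, Carrow 4.485, Dorne 1.098, Eskel 3.908, Farrow 3.285, Galen 3.840.
Rounding up: Arden 4, Brisco 4, Carrow 5, Dorne 2, Eskel 4, Farrow 4, Galen 4 (total 27).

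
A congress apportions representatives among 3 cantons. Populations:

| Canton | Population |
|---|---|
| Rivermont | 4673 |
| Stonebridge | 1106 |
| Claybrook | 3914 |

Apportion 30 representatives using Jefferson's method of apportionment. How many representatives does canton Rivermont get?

15

Standard divisor 9693/30 ≈ 323.1; standard quotas: Rivermont 14.463, Stonebridge 3.423, Claybrook 12.114.
Rounding down gives 14, 3, 12 = 29 seats, so the divisor must be adjusted.
With modified divisor 310: modified quotas Rivermont 15.074, Stonebridge 3.568, Claybrook 12.626.
Rounding down: Rivermont 15, Stonebridge 3, Claybrook 12 (total 30).
Rivermont receives 15.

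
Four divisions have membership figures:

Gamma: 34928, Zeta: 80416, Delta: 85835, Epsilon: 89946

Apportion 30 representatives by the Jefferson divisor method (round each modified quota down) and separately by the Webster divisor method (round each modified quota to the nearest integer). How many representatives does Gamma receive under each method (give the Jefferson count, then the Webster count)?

3 and 4

Jefferson: Gamma 3, Zeta 8, Delta 9, Epsilon 10.
Webster: Gamma 4, Zeta 8, Delta 9, Epsilon 9.
Gamma gets 3 under Jefferson and 4 under Webster.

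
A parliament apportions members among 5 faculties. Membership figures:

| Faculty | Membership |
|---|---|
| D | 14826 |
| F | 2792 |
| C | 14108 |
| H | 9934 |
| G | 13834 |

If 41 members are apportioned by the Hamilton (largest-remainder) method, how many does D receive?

Standard divisor: 55494 ÷ 41 ≈ 1353.512.
Standard quotas: D 10.9537, F 2.0628, C 10.4233, H 7.3394, G 10.2208.
Lower quotas: D 10, F 2, C 10, H 7, G 10 (sum 39, leaving 2 seats).
Remainders in descending order: D 0.9537, C 0.4233, H 0.3394, G 0.2208, F 0.0628.
Largest remainders: D, C receive the extra seats.
D receives 11.

11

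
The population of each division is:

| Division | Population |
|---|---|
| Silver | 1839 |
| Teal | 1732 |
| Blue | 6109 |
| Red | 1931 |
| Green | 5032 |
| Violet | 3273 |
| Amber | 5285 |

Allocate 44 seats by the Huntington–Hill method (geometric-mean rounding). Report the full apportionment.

Silver 3, Teal 3, Blue 11, Red 3, Green 9, Violet 6, Amber 9

With divisor 570: modified quotas Silver 3.226, Teal 3.039, Blue 10.718, Red 3.388, Green 8.828, Violet 5.742, Amber 9.272.
Geometric-mean thresholds: Silver √(3·4)=3.464, Teal √(3·4)=3.464, Blue √(10·11)=10.488, Red √(3·4)=3.464, Green √(8·9)=8.485, Violet √(5·6)=5.477, Amber √(9·10)=9.487.
Each quota rounded against its threshold gives Silver 3, Teal 3, Blue 11, Red 3, Green 9, Violet 6, Amber 9 (total 44).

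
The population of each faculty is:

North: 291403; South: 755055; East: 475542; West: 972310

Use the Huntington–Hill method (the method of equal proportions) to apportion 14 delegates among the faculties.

With divisor 185829: modified quotas North 1.568, South 4.063, East 2.559, West 5.232.
Geometric-mean thresholds: North √(1·2)=1.414, South √(4·5)=4.472, East √(2·3)=2.449, West √(5·6)=5.477.
Each quota rounded against its threshold gives North 2, South 4, East 3, West 5 (total 14).

North 2, South 4, East 3, West 5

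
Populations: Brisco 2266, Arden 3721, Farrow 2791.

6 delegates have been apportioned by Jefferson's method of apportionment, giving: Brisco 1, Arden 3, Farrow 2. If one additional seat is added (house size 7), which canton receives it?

Priority for the next seat is population ÷ (current seats + 1).
Priorities: Brisco 1133.000, Arden 930.250, Farrow 930.333.
Highest priority: Brisco.

Brisco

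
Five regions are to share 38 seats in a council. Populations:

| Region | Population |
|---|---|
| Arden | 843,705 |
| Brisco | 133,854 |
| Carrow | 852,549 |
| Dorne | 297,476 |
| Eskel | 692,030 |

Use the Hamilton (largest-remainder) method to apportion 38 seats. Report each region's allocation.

Arden 11; Brisco 2; Carrow 12; Dorne 4; Eskel 9

Total 2819614; standard divisor 2819614/38 ≈ 74200.368.
Standard quotas: Arden 11.3706, Brisco 1.8040, Carrow 11.4898, Dorne 4.0091, Eskel 9.3265.
Lower quotas: Arden 11, Brisco 1, Carrow 11, Dorne 4, Eskel 9 (sum 36, leaving 2 seats).
Remainders in descending order: Brisco 0.8040, Carrow 0.4898, Arden 0.3706, Eskel 0.3265, Dorne 0.0091.
The surplus seats go to Brisco, Carrow.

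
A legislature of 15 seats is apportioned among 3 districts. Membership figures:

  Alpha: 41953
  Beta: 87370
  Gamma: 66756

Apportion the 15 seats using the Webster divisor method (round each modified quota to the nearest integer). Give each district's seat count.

Standard divisor 196079/15 ≈ 13071.933; standard quotas: Alpha 3.209, Beta 6.684, Gamma 5.107.
Rounding to the nearest integer gives Alpha 3, Beta 7, Gamma 5 — total 15, matching the house size, so no adjustment is needed.

Alpha: 3; Beta: 7; Gamma: 5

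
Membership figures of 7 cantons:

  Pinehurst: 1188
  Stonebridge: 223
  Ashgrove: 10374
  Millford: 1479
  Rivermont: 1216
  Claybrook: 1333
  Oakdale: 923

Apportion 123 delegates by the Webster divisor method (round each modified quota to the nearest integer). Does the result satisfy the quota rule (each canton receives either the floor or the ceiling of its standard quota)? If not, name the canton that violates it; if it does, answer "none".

Ashgrove

Standard quotas: Pinehurst 8.731, Stonebridge 1.639, Ashgrove 76.243, Millford 10.870, Rivermont 8.937, Claybrook 9.797, Oakdale 6.784.
Webster allocation: Pinehurst 9, Stonebridge 2, Ashgrove 75, Millford 11, Rivermont 9, Claybrook 10, Oakdale 7.
Ashgrove has quota 76.243 (lower 76, upper 77) but receives 75 — outside the quota interval.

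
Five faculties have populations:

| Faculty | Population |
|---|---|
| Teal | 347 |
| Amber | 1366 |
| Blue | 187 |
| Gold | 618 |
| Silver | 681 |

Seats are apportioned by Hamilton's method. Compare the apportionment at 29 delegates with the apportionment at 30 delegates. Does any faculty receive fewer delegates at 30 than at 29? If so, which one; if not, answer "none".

At 29 seats: Teal 3, Amber 12, Blue 2, Gold 6, Silver 6.
At 30 seats: Teal 3, Amber 13, Blue 2, Gold 6, Silver 6.
No faculty's allocation decreased.

none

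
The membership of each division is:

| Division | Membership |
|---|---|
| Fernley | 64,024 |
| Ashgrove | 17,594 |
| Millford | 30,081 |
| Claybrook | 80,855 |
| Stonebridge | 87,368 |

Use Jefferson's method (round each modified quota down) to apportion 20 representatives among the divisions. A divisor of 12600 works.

With modified divisor 12600: modified quotas Fernley 5.081, Ashgrove 1.396, Millford 2.387, Claybrook 6.417, Stonebridge 6.934.
Rounding down: Fernley 5, Ashgrove 1, Millford 2, Claybrook 6, Stonebridge 6 (total 20).

Fernley 5; Ashgrove 1; Millford 2; Claybrook 6; Stonebridge 6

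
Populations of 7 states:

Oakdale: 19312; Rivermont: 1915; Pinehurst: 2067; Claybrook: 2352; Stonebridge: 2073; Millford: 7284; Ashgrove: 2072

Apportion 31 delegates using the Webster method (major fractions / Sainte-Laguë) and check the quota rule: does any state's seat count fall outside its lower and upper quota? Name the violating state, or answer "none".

Standard quotas: Oakdale 16.148, Rivermont 1.601, Pinehurst 1.728, Claybrook 1.967, Stonebridge 1.733, Millford 6.090, Ashgrove 1.732.
Webster allocation: Oakdale 15, Rivermont 2, Pinehurst 2, Claybrook 2, Stonebridge 2, Millford 6, Ashgrove 2.
Oakdale has quota 16.148 (lower 16, upper 17) but receives 15 — outside the quota interval.

Oakdale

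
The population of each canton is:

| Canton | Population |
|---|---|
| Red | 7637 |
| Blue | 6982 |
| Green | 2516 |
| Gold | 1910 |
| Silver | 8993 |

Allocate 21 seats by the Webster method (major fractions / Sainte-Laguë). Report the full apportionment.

Red: 6, Blue: 5, Green: 2, Gold: 1, Silver: 7

Standard divisor 28038/21 ≈ 1335.143; standard quotas: Red 5.720, Blue 5.229, Green 1.884, Gold 1.431, Silver 6.736.
Rounding to the nearest integer gives Red 6, Blue 5, Green 2, Gold 1, Silver 7 — total 21, matching the house size, so no adjustment is needed.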